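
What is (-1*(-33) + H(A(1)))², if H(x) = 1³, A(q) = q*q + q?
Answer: 1156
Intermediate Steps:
A(q) = q + q² (A(q) = q² + q = q + q²)
H(x) = 1
(-1*(-33) + H(A(1)))² = (-1*(-33) + 1)² = (33 + 1)² = 34² = 1156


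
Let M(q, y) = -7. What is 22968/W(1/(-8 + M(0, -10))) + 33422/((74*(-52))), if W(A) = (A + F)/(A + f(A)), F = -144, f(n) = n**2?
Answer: 25659661/20788820 ≈ 1.2343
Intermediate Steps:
W(A) = (-144 + A)/(A + A**2) (W(A) = (A - 144)/(A + A**2) = (-144 + A)/(A + A**2))
22968/W(1/(-8 + M(0, -10))) + 33422/((74*(-52))) = 22968/(((-144 + 1/(-8 - 7))/((1/(-8 - 7))*(1 + 1/(-8 - 7))))) + 33422/((74*(-52))) = 22968/(((-144 + 1/(-15))/((1/(-15))*(1 + 1/(-15))))) + 33422/(-3848) = 22968/(((-144 - 1/15)/((-1/15)*(1 - 1/15)))) + 33422*(-1/3848) = 22968/((-15*(-2161/15)/14/15)) - 16711/1924 = 22968/((-15*15/14*(-2161/15))) - 16711/1924 = 22968/(32415/14) - 16711/1924 = 22968*(14/32415) - 16711/1924 = 107184/10805 - 16711/1924 = 25659661/20788820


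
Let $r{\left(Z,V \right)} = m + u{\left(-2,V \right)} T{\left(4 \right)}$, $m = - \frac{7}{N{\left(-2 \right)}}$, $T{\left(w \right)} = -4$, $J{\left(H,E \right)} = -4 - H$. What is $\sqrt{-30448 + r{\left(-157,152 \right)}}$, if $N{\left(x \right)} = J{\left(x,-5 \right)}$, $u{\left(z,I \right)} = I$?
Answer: $\frac{i \sqrt{124210}}{2} \approx 176.22 i$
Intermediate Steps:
$N{\left(x \right)} = -4 - x$
$m = \frac{7}{2}$ ($m = - \frac{7}{-4 - -2} = - \frac{7}{-4 + 2} = - \frac{7}{-2} = \left(-7\right) \left(- \frac{1}{2}\right) = \frac{7}{2} \approx 3.5$)
$r{\left(Z,V \right)} = \frac{7}{2} - 4 V$ ($r{\left(Z,V \right)} = \frac{7}{2} + V \left(-4\right) = \frac{7}{2} - 4 V$)
$\sqrt{-30448 + r{\left(-157,152 \right)}} = \sqrt{-30448 + \left(\frac{7}{2} - 608\right)} = \sqrt{-30448 - \frac{1209}{2}} = \sqrt{- \frac{62105}{2}} = \frac{i \sqrt{124210}}{2}$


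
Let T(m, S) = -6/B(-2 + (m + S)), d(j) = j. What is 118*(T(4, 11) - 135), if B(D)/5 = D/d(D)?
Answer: -80358/5 ≈ -16072.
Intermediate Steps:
B(D) = 5 (B(D) = 5*(D/D) = 5*1 = 5)
T(m, S) = -6/5
118*(T(4, 11) - 135) = 118*(-6/5 - 135) = 118*(-681/5) = -80358/5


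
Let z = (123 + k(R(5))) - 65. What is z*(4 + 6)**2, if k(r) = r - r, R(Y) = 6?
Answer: 5800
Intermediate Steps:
k(r) = 0
z = 58 (z = (123 + 0) - 65 = 123 - 65 = 58)
z*(4 + 6)**2 = 58*(4 + 6)**2 = 58*10**2 = 58*100 = 5800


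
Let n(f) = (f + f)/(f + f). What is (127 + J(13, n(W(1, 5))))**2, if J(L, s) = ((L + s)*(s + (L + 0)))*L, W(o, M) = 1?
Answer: 7155625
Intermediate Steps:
n(f) = 1 (n(f) = (2*f)/((2*f)) = (2*f)*(1/(2*f)) = 1)
J(L, s) = L*(L + s)**2 (J(L, s) = ((L + s)*(s + L))*L = ((L + s)*(L + s))*L = (L + s)**2*L = L*(L + s)**2)
(127 + J(13, n(W(1, 5))))**2 = (127 + 13*(13 + 1)**2)**2 = (127 + 13*14**2)**2 = (127 + 13*196)**2 = (127 + 2548)**2 = 2675**2 = 7155625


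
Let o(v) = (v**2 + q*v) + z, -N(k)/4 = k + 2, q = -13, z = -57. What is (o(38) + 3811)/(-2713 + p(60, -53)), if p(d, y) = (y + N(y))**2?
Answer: 196/837 ≈ 0.23417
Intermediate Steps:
N(k) = -8 - 4*k (N(k) = -4*(k + 2) = -4*(2 + k) = -8 - 4*k)
p(d, y) = (-8 - 3*y)**2 (p(d, y) = (y + (-8 - 4*y))**2 = (-8 - 3*y)**2)
o(v) = -57 + v**2 - 13*v (o(v) = (v**2 - 13*v) - 57 = -57 + v**2 - 13*v)
(o(38) + 3811)/(-2713 + p(60, -53)) = ((-57 + 38**2 - 13*38) + 3811)/(-2713 + (8 + 3*(-53))**2) = ((-57 + 1444 - 494) + 3811)/(-2713 + (8 - 159)**2) = (893 + 3811)/(-2713 + (-151)**2) = 4704/(-2713 + 22801) = 4704/20088 = 4704*(1/20088) = 196/837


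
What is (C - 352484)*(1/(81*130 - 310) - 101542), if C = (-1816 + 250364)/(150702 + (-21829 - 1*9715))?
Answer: 10896741807184714459/304448690 ≈ 3.5792e+10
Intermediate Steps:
C = 124274/59579 (C = 248548/(150702 + (-21829 - 9715)) = 248548/(150702 - 31544) = 248548/119158 = 248548*(1/119158) = 124274/59579 ≈ 2.0859)
(C - 352484)*(1/(81*130 - 310) - 101542) = (124274/59579 - 352484)*(1/(81*130 - 310) - 101542) = -21000519962*(1/(10530 - 310) - 101542)/59579 = -21000519962*(1/10220 - 101542)/59579 = -21000519962/59579*(-1037759239/10220) = 10896741807184714459/304448690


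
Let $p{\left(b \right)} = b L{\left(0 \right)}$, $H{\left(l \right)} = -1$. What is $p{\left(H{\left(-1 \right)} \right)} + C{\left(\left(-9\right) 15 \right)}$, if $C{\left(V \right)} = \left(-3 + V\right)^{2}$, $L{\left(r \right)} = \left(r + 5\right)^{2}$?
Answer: $19019$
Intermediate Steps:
$L{\left(r \right)} = \left(5 + r\right)^{2}$
$p{\left(b \right)} = 25 b$ ($p{\left(b \right)} = b \left(5 + 0\right)^{2} = b 5^{2} = b 25 = 25 b$)
$p{\left(H{\left(-1 \right)} \right)} + C{\left(\left(-9\right) 15 \right)} = 25 \left(-1\right) + \left(-3 - 135\right)^{2} = -25 + \left(-3 - 135\right)^{2} = -25 + \left(-138\right)^{2} = -25 + 19044 = 19019$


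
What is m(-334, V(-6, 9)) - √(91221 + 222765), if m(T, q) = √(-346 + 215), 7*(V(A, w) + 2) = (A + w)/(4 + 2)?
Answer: -√313986 + I*√131 ≈ -560.34 + 11.446*I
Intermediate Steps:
V(A, w) = -2 + A/42 + w/42 (V(A, w) = -2 + ((A + w)/(4 + 2))/7 = -2 + ((A + w)/6)/7 = -2 + ((A + w)*(⅙))/7 = -2 + (A/6 + w/6)/7 = -2 + (A/42 + w/42) = -2 + A/42 + w/42)
m(T, q) = I*√131 (m(T, q) = √(-131) = I*√131)
m(-334, V(-6, 9)) - √(91221 + 222765) = I*√131 - √(91221 + 222765) = I*√131 - √313986 = -√313986 + I*√131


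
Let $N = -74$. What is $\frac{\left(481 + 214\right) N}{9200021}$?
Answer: $- \frac{51430}{9200021} \approx -0.0055902$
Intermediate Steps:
$\frac{\left(481 + 214\right) N}{9200021} = \frac{\left(481 + 214\right) \left(-74\right)}{9200021} = 695 \left(-74\right) \frac{1}{9200021} = \left(-51430\right) \frac{1}{9200021} = - \frac{51430}{9200021}$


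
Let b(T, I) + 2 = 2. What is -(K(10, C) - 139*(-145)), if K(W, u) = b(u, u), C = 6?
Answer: -20155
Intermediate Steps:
b(T, I) = 0 (b(T, I) = -2 + 2 = 0)
K(W, u) = 0
-(K(10, C) - 139*(-145)) = -(0 - 139*(-145)) = -(0 + 20155) = -1*20155 = -20155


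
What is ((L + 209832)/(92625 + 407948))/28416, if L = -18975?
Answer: 63619/4741427456 ≈ 1.3418e-5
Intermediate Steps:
((L + 209832)/(92625 + 407948))/28416 = ((-18975 + 209832)/(92625 + 407948))/28416 = (190857/500573)*(1/28416) = 63619/4741427456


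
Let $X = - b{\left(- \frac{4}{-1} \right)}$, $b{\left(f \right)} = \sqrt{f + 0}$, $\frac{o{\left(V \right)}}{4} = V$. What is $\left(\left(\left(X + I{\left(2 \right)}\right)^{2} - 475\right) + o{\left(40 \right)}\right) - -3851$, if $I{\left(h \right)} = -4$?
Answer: $3572$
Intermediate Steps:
$o{\left(V \right)} = 4 V$
$b{\left(f \right)} = \sqrt{f}$
$X = -2$ ($X = - \sqrt{- \frac{4}{-1}} = - \sqrt{\left(-4\right) \left(-1\right)} = - \sqrt{4} = \left(-1\right) 2 = -2$)
$\left(\left(\left(X + I{\left(2 \right)}\right)^{2} - 475\right) + o{\left(40 \right)}\right) - -3851 = \left(\left(\left(-2 - 4\right)^{2} - 475\right) + 4 \cdot 40\right) - -3851 = \left(\left(\left(-6\right)^{2} - 475\right) + 160\right) + 3851 = \left(\left(36 - 475\right) + 160\right) + 3851 = \left(-439 + 160\right) + 3851 = -279 + 3851 = 3572$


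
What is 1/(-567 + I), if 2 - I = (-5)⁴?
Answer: -1/1190 ≈ -0.00084034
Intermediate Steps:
I = -623 (I = 2 - 1*(-5)⁴ = 2 - 1*625 = 2 - 625 = -623)
1/(-567 + I) = 1/(-567 - 623) = 1/(-1190) = -1/1190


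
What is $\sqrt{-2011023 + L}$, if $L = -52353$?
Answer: $12 i \sqrt{14329} \approx 1436.4 i$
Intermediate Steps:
$\sqrt{-2011023 + L} = \sqrt{-2011023 - 52353} = \sqrt{-2063376} = 12 i \sqrt{14329}$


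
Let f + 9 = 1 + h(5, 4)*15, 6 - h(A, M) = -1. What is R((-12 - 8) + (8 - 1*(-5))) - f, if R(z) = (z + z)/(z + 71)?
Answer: -3111/32 ≈ -97.219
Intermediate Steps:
h(A, M) = 7 (h(A, M) = 6 - 1*(-1) = 6 + 1 = 7)
R(z) = 2*z/(71 + z) (R(z) = (2*z)/(71 + z) = 2*z/(71 + z))
f = 97 (f = -9 + (1 + 7*15) = -9 + (1 + 105) = -9 + 106 = 97)
R((-12 - 8) + (8 - 1*(-5))) - f = 2*((-12 - 8) + (8 - 1*(-5)))/(71 + ((-12 - 8) + (8 - 1*(-5)))) - 1*97 = 2*(-20 + (8 + 5))/(71 + (-20 + (8 + 5))) - 97 = 2*(-20 + 13)/(71 + (-20 + 13)) - 97 = 2*(-7)/(71 - 7) - 97 = 2*(-7)/64 - 97 = 2*(-7)*(1/64) - 97 = -7/32 - 97 = -3111/32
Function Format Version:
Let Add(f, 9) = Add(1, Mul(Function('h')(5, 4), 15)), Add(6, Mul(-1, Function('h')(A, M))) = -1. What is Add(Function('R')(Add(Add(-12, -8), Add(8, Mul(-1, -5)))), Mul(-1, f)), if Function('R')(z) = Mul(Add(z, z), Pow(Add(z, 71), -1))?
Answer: Rational(-3111, 32) ≈ -97.219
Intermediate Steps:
Function('h')(A, M) = 7 (Function('h')(A, M) = Add(6, Mul(-1, -1)) = Add(6, 1) = 7)
Function('R')(z) = Mul(2, z, Pow(Add(71, z), -1)) (Function('R')(z) = Mul(Mul(2, z), Pow(Add(71, z), -1)) = Mul(2, z, Pow(Add(71, z), -1)))
f = 97 (f = Add(-9, Add(1, Mul(7, 15))) = Add(-9, Add(1, 105)) = Add(-9, 106) = 97)
Add(Function('R')(Add(Add(-12, -8), Add(8, Mul(-1, -5)))), Mul(-1, f)) = Add(Mul(2, Add(Add(-12, -8), Add(8, Mul(-1, -5))), Pow(Add(71, Add(Add(-12, -8), Add(8, Mul(-1, -5)))), -1)), Mul(-1, 97)) = Add(Mul(2, Add(-20, Add(8, 5)), Pow(Add(71, Add(-20, Add(8, 5))), -1)), -97) = Add(Mul(2, Add(-20, 13), Pow(Add(71, Add(-20, 13)), -1)), -97) = Add(Mul(2, -7, Pow(Add(71, -7), -1)), -97) = Add(Mul(2, -7, Pow(64, -1)), -97) = Add(Mul(2, -7, Rational(1, 64)), -97) = Add(Rational(-7, 32), -97) = Rational(-3111, 32)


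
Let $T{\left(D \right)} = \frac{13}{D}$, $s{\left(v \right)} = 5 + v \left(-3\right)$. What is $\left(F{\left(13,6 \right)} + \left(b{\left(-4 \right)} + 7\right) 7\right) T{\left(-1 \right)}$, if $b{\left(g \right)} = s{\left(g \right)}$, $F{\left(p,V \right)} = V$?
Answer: $-2262$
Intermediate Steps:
$s{\left(v \right)} = 5 - 3 v$
$b{\left(g \right)} = 5 - 3 g$
$\left(F{\left(13,6 \right)} + \left(b{\left(-4 \right)} + 7\right) 7\right) T{\left(-1 \right)} = \left(6 + \left(\left(5 - -12\right) + 7\right) 7\right) \frac{13}{-1} = \left(6 + \left(\left(5 + 12\right) + 7\right) 7\right) 13 \left(-1\right) = \left(6 + \left(17 + 7\right) 7\right) \left(-13\right) = \left(6 + 24 \cdot 7\right) \left(-13\right) = \left(6 + 168\right) \left(-13\right) = 174 \left(-13\right) = -2262$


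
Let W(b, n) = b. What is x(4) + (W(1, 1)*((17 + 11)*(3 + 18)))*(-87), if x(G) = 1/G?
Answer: -204623/4 ≈ -51156.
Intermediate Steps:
x(4) + (W(1, 1)*((17 + 11)*(3 + 18)))*(-87) = 1/4 + (1*((17 + 11)*(3 + 18)))*(-87) = ¼ + (1*(28*21))*(-87) = ¼ + (1*588)*(-87) = ¼ + 588*(-87) = ¼ - 51156 = -204623/4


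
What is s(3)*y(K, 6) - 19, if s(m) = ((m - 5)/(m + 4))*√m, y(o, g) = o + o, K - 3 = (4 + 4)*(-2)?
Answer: -19 + 52*√3/7 ≈ -6.1333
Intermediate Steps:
K = -13 (K = 3 + (4 + 4)*(-2) = 3 + 8*(-2) = 3 - 16 = -13)
y(o, g) = 2*o
s(m) = √m*(-5 + m)/(4 + m) (s(m) = ((-5 + m)/(4 + m))*√m = √m*(-5 + m)/(4 + m))
s(3)*y(K, 6) - 19 = (√3*(-5 + 3)/(4 + 3))*(2*(-13)) - 19 = (√3*(-2)/7)*(-26) - 19 = (√3*(⅐)*(-2))*(-26) - 19 = -2*√3/7*(-26) - 19 = 52*√3/7 - 19 = -19 + 52*√3/7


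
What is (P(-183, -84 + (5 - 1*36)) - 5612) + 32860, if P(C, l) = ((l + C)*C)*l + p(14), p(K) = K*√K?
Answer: -6244162 + 14*√14 ≈ -6.2441e+6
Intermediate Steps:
p(K) = K^(3/2)
P(C, l) = 14*√14 + C*l*(C + l) (P(C, l) = ((l + C)*C)*l + 14^(3/2) = ((C + l)*C)*l + 14*√14 = (C*(C + l))*l + 14*√14 = C*l*(C + l) + 14*√14 = 14*√14 + C*l*(C + l))
(P(-183, -84 + (5 - 1*36)) - 5612) + 32860 = ((14*√14 - 183*(-84 + (5 - 1*36))² + (-84 + (5 - 1*36))*(-183)²) - 5612) + 32860 = ((14*√14 - 183*(-84 + (5 - 36))² + (-84 + (5 - 36))*33489) - 5612) + 32860 = ((14*√14 - 183*(-84 - 31)² + (-84 - 31)*33489) - 5612) + 32860 = ((14*√14 - 183*(-115)² - 115*33489) - 5612) + 32860 = ((14*√14 - 183*13225 - 3851235) - 5612) + 32860 = ((14*√14 - 2420175 - 3851235) - 5612) + 32860 = ((-6271410 + 14*√14) - 5612) + 32860 = (-6277022 + 14*√14) + 32860 = -6244162 + 14*√14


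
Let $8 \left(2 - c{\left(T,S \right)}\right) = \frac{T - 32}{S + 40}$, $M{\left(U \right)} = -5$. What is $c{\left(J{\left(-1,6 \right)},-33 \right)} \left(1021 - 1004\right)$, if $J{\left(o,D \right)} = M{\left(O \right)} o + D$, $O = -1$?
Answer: $\frac{323}{8} \approx 40.375$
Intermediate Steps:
$J{\left(o,D \right)} = D - 5 o$ ($J{\left(o,D \right)} = - 5 o + D = D - 5 o$)
$c{\left(T,S \right)} = 2 - \frac{-32 + T}{8 \left(40 + S\right)}$ ($c{\left(T,S \right)} = 2 - \frac{\left(T - 32\right) \frac{1}{S + 40}}{8} = 2 - \frac{\left(-32 + T\right) \frac{1}{40 + S}}{8} = 2 - \frac{\frac{1}{40 + S} \left(-32 + T\right)}{8} = 2 - \frac{-32 + T}{8 \left(40 + S\right)}$)
$c{\left(J{\left(-1,6 \right)},-33 \right)} \left(1021 - 1004\right) = \frac{672 - \left(6 - -5\right) + 16 \left(-33\right)}{8 \left(40 - 33\right)} \left(1021 - 1004\right) = \frac{672 - \left(6 + 5\right) - 528}{8 \cdot 7} \cdot 17 = \frac{1}{8} \cdot \frac{1}{7} \left(672 - 11 - 528\right) 17 = \frac{1}{8} \cdot \frac{1}{7} \cdot 133 \cdot 17 = \frac{19}{8} \cdot 17 = \frac{323}{8}$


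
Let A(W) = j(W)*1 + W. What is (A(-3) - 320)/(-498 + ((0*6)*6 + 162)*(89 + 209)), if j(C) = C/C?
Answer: -161/23889 ≈ -0.0067395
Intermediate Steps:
j(C) = 1
A(W) = 1 + W (A(W) = 1*1 + W = 1 + W)
(A(-3) - 320)/(-498 + ((0*6)*6 + 162)*(89 + 209)) = ((1 - 3) - 320)/(-498 + ((0*6)*6 + 162)*(89 + 209)) = (-2 - 320)/(-498 + (0*6 + 162)*298) = -322/(-498 + (0 + 162)*298) = -322/(-498 + 162*298) = -322/(-498 + 48276) = -322/47778 = -322*1/47778 = -161/23889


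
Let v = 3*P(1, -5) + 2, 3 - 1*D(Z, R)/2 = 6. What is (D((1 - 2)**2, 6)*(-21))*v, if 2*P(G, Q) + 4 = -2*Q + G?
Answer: 1575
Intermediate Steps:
P(G, Q) = -2 + G/2 - Q (P(G, Q) = -2 + (-2*Q + G)/2 = -2 + (G - 2*Q)/2 = -2 + (G/2 - Q) = -2 + G/2 - Q)
D(Z, R) = -6 (D(Z, R) = 6 - 2*6 = 6 - 12 = -6)
v = 25/2 (v = 3*(-2 + (1/2)*1 - 1*(-5)) + 2 = 3*(-2 + 1/2 + 5) + 2 = 3*(7/2) + 2 = 21/2 + 2 = 25/2 ≈ 12.500)
(D((1 - 2)**2, 6)*(-21))*v = -6*(-21)*(25/2) = 126*(25/2) = 1575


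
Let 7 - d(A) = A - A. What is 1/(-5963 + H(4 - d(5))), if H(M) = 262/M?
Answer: -3/18151 ≈ -0.00016528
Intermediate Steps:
d(A) = 7 (d(A) = 7 - (A - A) = 7 - 1*0 = 7 + 0 = 7)
1/(-5963 + H(4 - d(5))) = 1/(-5963 + 262/(4 - 1*7)) = 1/(-5963 + 262/(4 - 7)) = 1/(-5963 + 262/(-3)) = 1/(-5963 + 262*(-⅓)) = 1/(-5963 - 262/3) = 1/(-18151/3) = -3/18151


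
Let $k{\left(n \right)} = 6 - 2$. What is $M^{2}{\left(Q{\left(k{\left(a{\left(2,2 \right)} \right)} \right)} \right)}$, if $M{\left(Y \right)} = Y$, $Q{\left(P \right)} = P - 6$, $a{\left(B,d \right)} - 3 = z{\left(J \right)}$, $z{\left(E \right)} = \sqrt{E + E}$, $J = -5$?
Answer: $4$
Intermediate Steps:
$z{\left(E \right)} = \sqrt{2} \sqrt{E}$ ($z{\left(E \right)} = \sqrt{2 E} = \sqrt{2} \sqrt{E}$)
$a{\left(B,d \right)} = 3 + i \sqrt{10}$ ($a{\left(B,d \right)} = 3 + \sqrt{2} \sqrt{-5} = 3 + \sqrt{2} i \sqrt{5} = 3 + i \sqrt{10}$)
$k{\left(n \right)} = 4$
$Q{\left(P \right)} = -6 + P$ ($Q{\left(P \right)} = P - 6 = -6 + P$)
$M^{2}{\left(Q{\left(k{\left(a{\left(2,2 \right)} \right)} \right)} \right)} = \left(-6 + 4\right)^{2} = \left(-2\right)^{2} = 4$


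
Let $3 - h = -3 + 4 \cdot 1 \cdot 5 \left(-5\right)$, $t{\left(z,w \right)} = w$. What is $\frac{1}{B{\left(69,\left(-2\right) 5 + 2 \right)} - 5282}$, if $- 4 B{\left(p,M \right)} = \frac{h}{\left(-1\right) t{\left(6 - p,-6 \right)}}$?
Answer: $- \frac{12}{63437} \approx -0.00018916$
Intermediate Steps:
$h = 106$ ($h = 3 - \left(-3 + 4 \cdot 1 \cdot 5 \left(-5\right)\right) = 3 - \left(-3 + 4 \cdot 5 \left(-5\right)\right) = 3 - \left(-3 + 20 \left(-5\right)\right) = 3 - \left(-3 - 100\right) = 3 - -103 = 3 + 103 = 106$)
$B{\left(p,M \right)} = - \frac{53}{12}$ ($B{\left(p,M \right)} = - \frac{106 \frac{1}{\left(-1\right) \left(-6\right)}}{4} = - \frac{106 \cdot \frac{1}{6}}{4} = \left(- \frac{1}{4}\right) \frac{53}{3} = - \frac{53}{12}$)
$\frac{1}{B{\left(69,\left(-2\right) 5 + 2 \right)} - 5282} = \frac{1}{- \frac{53}{12} - 5282} = \frac{1}{- \frac{63437}{12}} = - \frac{12}{63437}$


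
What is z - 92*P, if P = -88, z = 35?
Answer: 8131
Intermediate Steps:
z - 92*P = 35 - 92*(-88) = 35 + 8096 = 8131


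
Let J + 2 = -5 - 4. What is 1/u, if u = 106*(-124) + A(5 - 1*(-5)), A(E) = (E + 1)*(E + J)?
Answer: -1/13155 ≈ -7.6017e-5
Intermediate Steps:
J = -11 (J = -2 + (-5 - 4) = -2 - 9 = -11)
A(E) = (1 + E)*(-11 + E) (A(E) = (E + 1)*(E - 11) = (1 + E)*(-11 + E))
u = -13155 (u = 106*(-124) + (-11 + (5 - 1*(-5))² - 10*(5 - 1*(-5))) = -13144 + (-11 + (5 + 5)² - 10*(5 + 5)) = -13144 + (-11 + 10² - 10*10) = -13144 + (-11 + 100 - 100) = -13144 - 11 = -13155)
1/u = 1/(-13155) = -1/13155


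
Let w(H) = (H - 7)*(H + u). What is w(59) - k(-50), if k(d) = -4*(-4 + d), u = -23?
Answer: 1656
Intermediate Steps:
k(d) = 16 - 4*d
w(H) = (-23 + H)*(-7 + H) (w(H) = (H - 7)*(H - 23) = (-7 + H)*(-23 + H) = (-23 + H)*(-7 + H))
w(59) - k(-50) = (161 + 59² - 30*59) - (16 - 4*(-50)) = (161 + 3481 - 1770) - (16 + 200) = 1872 - 1*216 = 1872 - 216 = 1656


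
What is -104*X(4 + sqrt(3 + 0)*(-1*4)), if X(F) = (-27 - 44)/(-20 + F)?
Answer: -568 + 142*sqrt(3) ≈ -322.05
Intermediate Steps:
X(F) = -71/(-20 + F)
-104*X(4 + sqrt(3 + 0)*(-1*4)) = -(-7384)/(-20 + (4 + sqrt(3 + 0)*(-1*4))) = -(-7384)/(-20 + (4 + sqrt(3)*(-4))) = -(-7384)/(-20 + (4 - 4*sqrt(3))) = -(-7384)/(-16 - 4*sqrt(3)) = 7384/(-16 - 4*sqrt(3))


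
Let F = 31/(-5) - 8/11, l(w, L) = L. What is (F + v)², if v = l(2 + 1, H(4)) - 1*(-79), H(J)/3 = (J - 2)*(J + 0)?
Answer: 27920656/3025 ≈ 9230.0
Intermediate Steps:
H(J) = 3*J*(-2 + J) (H(J) = 3*((J - 2)*(J + 0)) = 3*((-2 + J)*J) = 3*(J*(-2 + J)) = 3*J*(-2 + J))
F = -381/55 (F = 31*(-⅕) - 8*1/11 = -31/5 - 8/11 = -381/55 ≈ -6.9273)
v = 103 (v = 3*4*(-2 + 4) - 1*(-79) = 3*4*2 + 79 = 24 + 79 = 103)
(F + v)² = (-381/55 + 103)² = (5284/55)² = 27920656/3025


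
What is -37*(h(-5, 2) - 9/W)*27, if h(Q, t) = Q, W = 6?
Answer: 12987/2 ≈ 6493.5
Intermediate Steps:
-37*(h(-5, 2) - 9/W)*27 = -37*(-5 - 9/6)*27 = -37*(-5 - 9*1/6)*27 = -37*(-5 - 3/2)*27 = -37*(-13/2)*27 = (481/2)*27 = 12987/2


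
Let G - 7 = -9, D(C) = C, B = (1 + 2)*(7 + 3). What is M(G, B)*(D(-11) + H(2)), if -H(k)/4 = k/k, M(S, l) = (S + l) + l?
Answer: -870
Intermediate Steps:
B = 30 (B = 3*10 = 30)
G = -2 (G = 7 - 9 = -2)
M(S, l) = S + 2*l
H(k) = -4 (H(k) = -4*k/k = -4*1 = -4)
M(G, B)*(D(-11) + H(2)) = (-2 + 2*30)*(-11 - 4) = (-2 + 60)*(-15) = 58*(-15) = -870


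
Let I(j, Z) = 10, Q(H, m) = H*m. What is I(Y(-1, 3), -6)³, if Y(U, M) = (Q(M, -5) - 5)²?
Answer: 1000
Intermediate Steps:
Y(U, M) = (-5 - 5*M)² (Y(U, M) = (M*(-5) - 5)² = (-5*M - 5)² = (-5 - 5*M)²)
I(Y(-1, 3), -6)³ = 10³ = 1000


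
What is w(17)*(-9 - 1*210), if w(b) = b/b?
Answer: -219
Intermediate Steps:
w(b) = 1
w(17)*(-9 - 1*210) = 1*(-9 - 1*210) = 1*(-9 - 210) = 1*(-219) = -219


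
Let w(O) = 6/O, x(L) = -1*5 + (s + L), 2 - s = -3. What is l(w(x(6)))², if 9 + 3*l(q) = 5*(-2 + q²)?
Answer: 196/9 ≈ 21.778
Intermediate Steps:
s = 5 (s = 2 - 1*(-3) = 2 + 3 = 5)
x(L) = L (x(L) = -1*5 + (5 + L) = -5 + (5 + L) = L)
l(q) = -19/3 + 5*q²/3 (l(q) = -3 + (5*(-2 + q²))/3 = -3 + (-10 + 5*q²)/3 = -3 + (-10/3 + 5*q²/3) = -19/3 + 5*q²/3)
l(w(x(6)))² = (-19/3 + 5*(6/6)²/3)² = (-19/3 + 5*(6*(⅙))²/3)² = (-19/3 + (5/3)*1²)² = (-19/3 + (5/3)*1)² = (-19/3 + 5/3)² = (-14/3)² = 196/9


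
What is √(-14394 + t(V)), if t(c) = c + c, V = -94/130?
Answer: 14*I*√310310/65 ≈ 119.98*I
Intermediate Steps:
V = -47/65 (V = -94*1/130 = -47/65 ≈ -0.72308)
t(c) = 2*c
√(-14394 + t(V)) = √(-14394 + 2*(-47/65)) = √(-14394 - 94/65) = √(-935704/65) = 14*I*√310310/65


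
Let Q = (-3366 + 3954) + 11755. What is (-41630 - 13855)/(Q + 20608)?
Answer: -55485/32951 ≈ -1.6839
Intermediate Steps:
Q = 12343 (Q = 588 + 11755 = 12343)
(-41630 - 13855)/(Q + 20608) = (-41630 - 13855)/(12343 + 20608) = -55485/32951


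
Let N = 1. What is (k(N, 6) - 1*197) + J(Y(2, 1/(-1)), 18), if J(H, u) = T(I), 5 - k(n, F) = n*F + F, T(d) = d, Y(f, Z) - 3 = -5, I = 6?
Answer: -198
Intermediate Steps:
Y(f, Z) = -2 (Y(f, Z) = 3 - 5 = -2)
k(n, F) = 5 - F - F*n (k(n, F) = 5 - (n*F + F) = 5 - (F*n + F) = 5 - (F + F*n) = 5 + (-F - F*n) = 5 - F - F*n)
J(H, u) = 6
(k(N, 6) - 1*197) + J(Y(2, 1/(-1)), 18) = ((5 - 1*6 - 1*6*1) - 1*197) + 6 = ((5 - 6 - 6) - 197) + 6 = (-7 - 197) + 6 = -204 + 6 = -198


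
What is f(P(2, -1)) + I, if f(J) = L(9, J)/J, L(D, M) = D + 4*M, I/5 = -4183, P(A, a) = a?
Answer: -20920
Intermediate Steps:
I = -20915 (I = 5*(-4183) = -20915)
f(J) = (9 + 4*J)/J
f(P(2, -1)) + I = (4 + 9/(-1)) - 20915 = (4 + 9*(-1)) - 20915 = (4 - 9) - 20915 = -5 - 20915 = -20920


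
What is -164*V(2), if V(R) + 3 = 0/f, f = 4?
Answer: 492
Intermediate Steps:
V(R) = -3 (V(R) = -3 + 0/4 = -3 + 0*(1/4) = -3 + 0 = -3)
-164*V(2) = -164*(-3) = 492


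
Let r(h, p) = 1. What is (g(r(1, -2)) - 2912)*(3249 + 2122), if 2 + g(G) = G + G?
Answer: -15640352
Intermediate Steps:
g(G) = -2 + 2*G (g(G) = -2 + (G + G) = -2 + 2*G)
(g(r(1, -2)) - 2912)*(3249 + 2122) = ((-2 + 2*1) - 2912)*(3249 + 2122) = ((-2 + 2) - 2912)*5371 = (0 - 2912)*5371 = -2912*5371 = -15640352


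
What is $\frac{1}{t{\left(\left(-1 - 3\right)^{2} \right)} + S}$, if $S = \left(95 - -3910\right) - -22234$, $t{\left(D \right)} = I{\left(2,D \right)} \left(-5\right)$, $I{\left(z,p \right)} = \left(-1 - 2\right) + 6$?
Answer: $\frac{1}{26224} \approx 3.8133 \cdot 10^{-5}$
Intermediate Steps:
$I{\left(z,p \right)} = 3$ ($I{\left(z,p \right)} = -3 + 6 = 3$)
$t{\left(D \right)} = -15$ ($t{\left(D \right)} = 3 \left(-5\right) = -15$)
$S = 26239$ ($S = \left(95 + 3910\right) + 22234 = 4005 + 22234 = 26239$)
$\frac{1}{t{\left(\left(-1 - 3\right)^{2} \right)} + S} = \frac{1}{-15 + 26239} = \frac{1}{26224}$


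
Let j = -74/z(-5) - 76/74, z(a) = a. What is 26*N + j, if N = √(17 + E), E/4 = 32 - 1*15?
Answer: 2548/185 + 26*√85 ≈ 253.48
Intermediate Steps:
E = 68 (E = 4*(32 - 1*15) = 4*(32 - 15) = 4*17 = 68)
j = 2548/185 (j = -74/(-5) - 76/74 = -74*(-⅕) - 76*1/74 = 74/5 - 38/37 = 2548/185 ≈ 13.773)
N = √85 (N = √(17 + 68) = √85 ≈ 9.2195)
26*N + j = 26*√85 + 2548/185 = 2548/185 + 26*√85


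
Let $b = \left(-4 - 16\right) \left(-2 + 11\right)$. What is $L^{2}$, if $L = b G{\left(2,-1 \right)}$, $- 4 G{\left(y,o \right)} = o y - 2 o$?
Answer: $0$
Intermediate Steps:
$G{\left(y,o \right)} = \frac{o}{2} - \frac{o y}{4}$ ($G{\left(y,o \right)} = - \frac{o y - 2 o}{4} = - \frac{- 2 o + o y}{4} = \frac{o}{2} - \frac{o y}{4}$)
$b = -180$ ($b = \left(-20\right) 9 = -180$)
$L = 0$ ($L = - 180 \cdot \frac{1}{4} \left(-1\right) \left(2 - 2\right) = - 180 \cdot \frac{1}{4} \left(-1\right) 0 = \left(-180\right) 0 = 0$)
$L^{2} = 0^{2} = 0$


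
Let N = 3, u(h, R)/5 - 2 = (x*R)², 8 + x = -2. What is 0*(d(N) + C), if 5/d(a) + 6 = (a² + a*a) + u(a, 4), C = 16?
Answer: 0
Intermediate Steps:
x = -10 (x = -8 - 2 = -10)
u(h, R) = 10 + 500*R² (u(h, R) = 10 + 5*(-10*R)² = 10 + 5*(100*R²) = 10 + 500*R²)
d(a) = 5/(8004 + 2*a²) (d(a) = 5/(-6 + ((a² + a*a) + (10 + 500*4²))) = 5/(-6 + ((a² + a²) + (10 + 500*16))) = 5/(-6 + (2*a² + (10 + 8000))) = 5/(-6 + (2*a² + 8010)) = 5/(-6 + (8010 + 2*a²)) = 5/(8004 + 2*a²))
0*(d(N) + C) = 0*(5/(2*(4002 + 3²)) + 16) = 0*(5/(2*(4002 + 9)) + 16) = 0*((5/2)/4011 + 16) = 0*((5/2)*(1/4011) + 16) = 0*(5/8022 + 16) = 0*(128357/8022) = 0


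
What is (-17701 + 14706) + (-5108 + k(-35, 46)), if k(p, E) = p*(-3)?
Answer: -7998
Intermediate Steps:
k(p, E) = -3*p
(-17701 + 14706) + (-5108 + k(-35, 46)) = (-17701 + 14706) + (-5108 - 3*(-35)) = -2995 + (-5108 + 105) = -2995 - 5003 = -7998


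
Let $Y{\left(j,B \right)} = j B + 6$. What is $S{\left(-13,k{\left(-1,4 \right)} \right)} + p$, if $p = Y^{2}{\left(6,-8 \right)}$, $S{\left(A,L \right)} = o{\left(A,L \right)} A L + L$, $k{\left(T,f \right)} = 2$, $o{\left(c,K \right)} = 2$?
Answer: $1714$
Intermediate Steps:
$Y{\left(j,B \right)} = 6 + B j$ ($Y{\left(j,B \right)} = B j + 6 = 6 + B j$)
$S{\left(A,L \right)} = L + 2 A L$ ($S{\left(A,L \right)} = 2 A L + L = L + 2 A L$)
$p = 1764$ ($p = \left(6 - 48\right)^{2} = \left(-42\right)^{2} = 1764$)
$S{\left(-13,k{\left(-1,4 \right)} \right)} + p = 2 \left(1 + 2 \left(-13\right)\right) + 1764 = 2 \left(1 - 26\right) + 1764 = 2 \left(-25\right) + 1764 = -50 + 1764 = 1714$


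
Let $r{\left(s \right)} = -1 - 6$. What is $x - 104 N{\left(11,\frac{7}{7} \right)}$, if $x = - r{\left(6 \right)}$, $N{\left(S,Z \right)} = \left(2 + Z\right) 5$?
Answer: $-1553$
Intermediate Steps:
$r{\left(s \right)} = -7$ ($r{\left(s \right)} = -1 - 6 = -7$)
$N{\left(S,Z \right)} = 10 + 5 Z$
$x = 7$ ($x = \left(-1\right) \left(-7\right) = 7$)
$x - 104 N{\left(11,\frac{7}{7} \right)} = 7 - 104 \left(10 + 5 \cdot \frac{7}{7}\right) = 7 - 104 \left(10 + 5 \cdot 7 \cdot \frac{1}{7}\right) = 7 - 104 \left(10 + 5 \cdot 1\right) = 7 - 104 \left(10 + 5\right) = 7 - 1560 = -1553$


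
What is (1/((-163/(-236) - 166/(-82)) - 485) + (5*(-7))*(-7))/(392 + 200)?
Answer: 1143304629/2762620688 ≈ 0.41385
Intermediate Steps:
(1/((-163/(-236) - 166/(-82)) - 485) + (5*(-7))*(-7))/(392 + 200) = (1/((-163*(-1/236) - 166*(-1/82)) - 485) - 35*(-7))/592 = (1/((163/236 + 83/41) - 485) + 245)*(1/592) = (1/(26271/9676 - 485) + 245)*(1/592) = (1/(-4666589/9676) + 245)*(1/592) = (-9676/4666589 + 245)*(1/592) = (1143304629/4666589)*(1/592) = 1143304629/2762620688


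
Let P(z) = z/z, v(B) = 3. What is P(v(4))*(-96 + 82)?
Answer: -14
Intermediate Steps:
P(z) = 1
P(v(4))*(-96 + 82) = 1*(-96 + 82) = 1*(-14) = -14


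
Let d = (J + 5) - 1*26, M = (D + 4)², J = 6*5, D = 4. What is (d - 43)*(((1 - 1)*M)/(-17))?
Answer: 0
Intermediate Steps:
J = 30
M = 64 (M = (4 + 4)² = 8² = 64)
d = 9 (d = (30 + 5) - 1*26 = 35 - 26 = 9)
(d - 43)*(((1 - 1)*M)/(-17)) = (9 - 43)*(((1 - 1)*64)/(-17)) = -34*0*64*(-1)/17 = -0*(-1)/17 = -34*0 = 0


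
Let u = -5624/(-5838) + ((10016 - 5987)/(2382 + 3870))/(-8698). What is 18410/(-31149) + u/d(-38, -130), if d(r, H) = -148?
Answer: -48584963840844841/81308468770032672 ≈ -0.59754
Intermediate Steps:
u = 50968168967/52911638808 (u = -5624*(-1/5838) + (4029/6252)*(-1/8698) = 2812/2919 + (4029*(1/6252))*(-1/8698) = 2812/2919 + (1343/2084)*(-1/8698) = 2812/2919 - 1343/18126632 = 50968168967/52911638808 ≈ 0.96327)
18410/(-31149) + u/d(-38, -130) = 18410/(-31149) + (50968168967/52911638808)/(-148) = 18410*(-1/31149) + (50968168967/52911638808)*(-1/148) = -18410/31149 - 50968168967/7830922543584 = -48584963840844841/81308468770032672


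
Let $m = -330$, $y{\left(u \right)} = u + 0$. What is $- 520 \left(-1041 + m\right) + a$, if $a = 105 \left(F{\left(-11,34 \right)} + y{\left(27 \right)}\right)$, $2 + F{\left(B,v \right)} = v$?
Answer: $719115$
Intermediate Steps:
$F{\left(B,v \right)} = -2 + v$
$y{\left(u \right)} = u$
$a = 6195$ ($a = 105 \left(\left(-2 + 34\right) + 27\right) = 105 \left(32 + 27\right) = 105 \cdot 59 = 6195$)
$- 520 \left(-1041 + m\right) + a = - 520 \left(-1041 - 330\right) + 6195 = \left(-520\right) \left(-1371\right) + 6195 = 712920 + 6195 = 719115$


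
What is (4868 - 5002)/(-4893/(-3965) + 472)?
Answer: -531310/1876373 ≈ -0.28316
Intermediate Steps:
(4868 - 5002)/(-4893/(-3965) + 472) = -134/(-4893*(-1/3965) + 472) = -134/(4893/3965 + 472) = -134/1876373/3965 = -134*3965/1876373 = -531310/1876373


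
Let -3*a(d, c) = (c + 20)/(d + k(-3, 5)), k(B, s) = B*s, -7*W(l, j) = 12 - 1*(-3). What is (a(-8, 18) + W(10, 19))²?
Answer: 591361/233289 ≈ 2.5349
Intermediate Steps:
W(l, j) = -15/7 (W(l, j) = -(12 - 1*(-3))/7 = -(12 + 3)/7 = -⅐*15 = -15/7)
a(d, c) = -(20 + c)/(3*(-15 + d)) (a(d, c) = -(c + 20)/(3*(d - 3*5)) = -(20 + c)/(3*(d - 15)) = -(20 + c)/(3*(-15 + d)))
(a(-8, 18) + W(10, 19))² = ((-20 - 1*18)/(3*(-15 - 8)) - 15/7)² = ((⅓)*(-20 - 18)/(-23) - 15/7)² = ((⅓)*(-1/23)*(-38) - 15/7)² = (38/69 - 15/7)² = (-769/483)² = 591361/233289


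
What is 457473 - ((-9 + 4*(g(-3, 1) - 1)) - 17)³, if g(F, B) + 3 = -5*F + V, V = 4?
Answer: 418169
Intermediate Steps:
g(F, B) = 1 - 5*F (g(F, B) = -3 + (-5*F + 4) = -3 + (4 - 5*F) = 1 - 5*F)
457473 - ((-9 + 4*(g(-3, 1) - 1)) - 17)³ = 457473 - ((-9 + 4*((1 - 5*(-3)) - 1)) - 17)³ = 457473 - ((-9 + 4*((1 + 15) - 1)) - 17)³ = 457473 - ((-9 + 4*(16 - 1)) - 17)³ = 457473 - ((-9 + 4*15) - 17)³ = 457473 - ((-9 + 60) - 17)³ = 457473 - (51 - 17)³ = 457473 - 1*34³ = 457473 - 1*39304 = 457473 - 39304 = 418169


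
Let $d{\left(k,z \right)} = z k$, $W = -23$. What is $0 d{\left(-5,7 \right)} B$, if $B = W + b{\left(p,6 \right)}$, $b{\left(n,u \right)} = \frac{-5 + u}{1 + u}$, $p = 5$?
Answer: $0$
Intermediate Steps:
$d{\left(k,z \right)} = k z$
$b{\left(n,u \right)} = \frac{-5 + u}{1 + u}$
$B = - \frac{160}{7}$ ($B = -23 + \frac{-5 + 6}{1 + 6} = -23 + \frac{1}{7} \cdot 1 = -23 + \frac{1}{7} = - \frac{160}{7} \approx -22.857$)
$0 d{\left(-5,7 \right)} B = 0 \left(\left(-5\right) 7\right) \left(- \frac{160}{7}\right) = 0 \left(-35\right) \left(- \frac{160}{7}\right) = 0 \left(- \frac{160}{7}\right) = 0$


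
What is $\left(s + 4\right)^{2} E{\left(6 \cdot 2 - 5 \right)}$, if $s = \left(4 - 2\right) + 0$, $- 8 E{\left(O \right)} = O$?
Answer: $- \frac{63}{2} \approx -31.5$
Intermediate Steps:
$E{\left(O \right)} = - \frac{O}{8}$
$s = 2$ ($s = 2 + 0 = 2$)
$\left(s + 4\right)^{2} E{\left(6 \cdot 2 - 5 \right)} = \left(2 + 4\right)^{2} \left(- \frac{6 \cdot 2 - 5}{8}\right) = 6^{2} \left(- \frac{12 - 5}{8}\right) = 36 \left(\left(- \frac{1}{8}\right) 7\right) = 36 \left(- \frac{7}{8}\right) = - \frac{63}{2}$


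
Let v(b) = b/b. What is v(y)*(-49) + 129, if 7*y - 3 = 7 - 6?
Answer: 80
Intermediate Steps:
y = 4/7 (y = 3/7 + (7 - 6)/7 = 3/7 + (1/7)*1 = 3/7 + 1/7 = 4/7 ≈ 0.57143)
v(b) = 1
v(y)*(-49) + 129 = 1*(-49) + 129 = -49 + 129 = 80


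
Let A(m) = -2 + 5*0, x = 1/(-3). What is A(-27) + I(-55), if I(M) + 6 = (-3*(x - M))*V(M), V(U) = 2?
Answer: -336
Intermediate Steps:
x = -⅓ ≈ -0.33333
A(m) = -2 (A(m) = -2 + 0 = -2)
I(M) = -4 + 6*M (I(M) = -6 - 3*(-⅓ - M)*2 = -6 + (1 + 3*M)*2 = -6 + (2 + 6*M) = -4 + 6*M)
A(-27) + I(-55) = -2 + (-4 + 6*(-55)) = -2 + (-4 - 330) = -2 - 334 = -336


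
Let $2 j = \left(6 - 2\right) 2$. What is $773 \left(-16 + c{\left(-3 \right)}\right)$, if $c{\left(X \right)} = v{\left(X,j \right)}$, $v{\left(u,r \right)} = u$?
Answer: $-14687$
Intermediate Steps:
$j = 4$ ($j = \frac{\left(6 - 2\right) 2}{2} = \frac{4 \cdot 2}{2} = \frac{1}{2} \cdot 8 = 4$)
$c{\left(X \right)} = X$
$773 \left(-16 + c{\left(-3 \right)}\right) = 773 \left(-16 - 3\right) = 773 \left(-19\right) = -14687$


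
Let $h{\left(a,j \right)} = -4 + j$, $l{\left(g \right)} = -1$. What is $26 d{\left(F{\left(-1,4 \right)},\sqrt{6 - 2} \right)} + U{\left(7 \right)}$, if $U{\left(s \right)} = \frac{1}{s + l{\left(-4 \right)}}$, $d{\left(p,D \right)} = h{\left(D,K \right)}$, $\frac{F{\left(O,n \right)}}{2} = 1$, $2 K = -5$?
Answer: $- \frac{1013}{6} \approx -168.83$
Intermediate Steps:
$K = - \frac{5}{2}$ ($K = \frac{1}{2} \left(-5\right) = - \frac{5}{2} \approx -2.5$)
$F{\left(O,n \right)} = 2$ ($F{\left(O,n \right)} = 2 \cdot 1 = 2$)
$d{\left(p,D \right)} = - \frac{13}{2}$ ($d{\left(p,D \right)} = -4 - \frac{5}{2} = - \frac{13}{2}$)
$U{\left(s \right)} = \frac{1}{-1 + s}$ ($U{\left(s \right)} = \frac{1}{s - 1} = \frac{1}{-1 + s}$)
$26 d{\left(F{\left(-1,4 \right)},\sqrt{6 - 2} \right)} + U{\left(7 \right)} = 26 \left(- \frac{13}{2}\right) + \frac{1}{-1 + 7} = -169 + \frac{1}{6} = - \frac{1013}{6}$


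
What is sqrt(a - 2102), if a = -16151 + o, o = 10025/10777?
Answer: 2*I*sqrt(529965861503)/10777 ≈ 135.1*I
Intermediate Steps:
o = 10025/10777 (o = 10025*(1/10777) = 10025/10777 ≈ 0.93022)
a = -174049302/10777 (a = -16151 + 10025/10777 = -174049302/10777 ≈ -16150.)
sqrt(a - 2102) = sqrt(-174049302/10777 - 2102) = sqrt(-196702556/10777) = 2*I*sqrt(529965861503)/10777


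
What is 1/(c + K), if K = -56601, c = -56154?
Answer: -1/112755 ≈ -8.8688e-6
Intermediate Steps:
1/(c + K) = 1/(-56154 - 56601) = 1/(-112755) = -1/112755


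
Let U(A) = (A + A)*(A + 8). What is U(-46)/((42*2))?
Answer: 874/21 ≈ 41.619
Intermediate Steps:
U(A) = 2*A*(8 + A) (U(A) = (2*A)*(8 + A) = 2*A*(8 + A))
U(-46)/((42*2)) = (2*(-46)*(8 - 46))/((42*2)) = (2*(-46)*(-38))/84 = 3496*(1/84) = 874/21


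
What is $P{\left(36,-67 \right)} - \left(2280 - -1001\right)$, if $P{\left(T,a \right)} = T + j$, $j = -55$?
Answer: $-3300$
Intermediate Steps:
$P{\left(T,a \right)} = -55 + T$ ($P{\left(T,a \right)} = T - 55 = -55 + T$)
$P{\left(36,-67 \right)} - \left(2280 - -1001\right) = \left(-55 + 36\right) - \left(2280 - -1001\right) = -19 - \left(2280 + 1001\right) = -19 - 3281 = -3300$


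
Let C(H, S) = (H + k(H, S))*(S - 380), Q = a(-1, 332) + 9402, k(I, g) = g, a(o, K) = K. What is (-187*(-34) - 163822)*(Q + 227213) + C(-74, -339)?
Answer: -37310325461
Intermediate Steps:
Q = 9734 (Q = 332 + 9402 = 9734)
C(H, S) = (-380 + S)*(H + S) (C(H, S) = (H + S)*(S - 380) = (H + S)*(-380 + S) = (-380 + S)*(H + S))
(-187*(-34) - 163822)*(Q + 227213) + C(-74, -339) = (-187*(-34) - 163822)*(9734 + 227213) + ((-339)² - 380*(-74) - 380*(-339) - 74*(-339)) = (6358 - 163822)*236947 + (114921 + 28120 + 128820 + 25086) = -157464*236947 + 296947 = -37310622408 + 296947 = -37310325461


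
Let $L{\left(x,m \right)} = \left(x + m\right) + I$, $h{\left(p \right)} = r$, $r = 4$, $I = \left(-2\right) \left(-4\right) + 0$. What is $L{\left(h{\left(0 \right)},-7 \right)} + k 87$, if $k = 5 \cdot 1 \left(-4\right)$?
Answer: $-1735$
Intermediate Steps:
$I = 8$ ($I = 8 + 0 = 8$)
$k = -20$ ($k = 5 \left(-4\right) = -20$)
$h{\left(p \right)} = 4$
$L{\left(x,m \right)} = 8 + m + x$ ($L{\left(x,m \right)} = \left(x + m\right) + 8 = \left(m + x\right) + 8 = 8 + m + x$)
$L{\left(h{\left(0 \right)},-7 \right)} + k 87 = \left(8 - 7 + 4\right) - 1740 = 5 - 1740 = -1735$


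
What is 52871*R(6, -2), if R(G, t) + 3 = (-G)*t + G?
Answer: 793065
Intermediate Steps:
R(G, t) = -3 + G - G*t (R(G, t) = -3 + ((-G)*t + G) = -3 + (-G*t + G) = -3 + (G - G*t) = -3 + G - G*t)
52871*R(6, -2) = 52871*(-3 + 6 - 1*6*(-2)) = 52871*(-3 + 6 + 12) = 52871*15 = 793065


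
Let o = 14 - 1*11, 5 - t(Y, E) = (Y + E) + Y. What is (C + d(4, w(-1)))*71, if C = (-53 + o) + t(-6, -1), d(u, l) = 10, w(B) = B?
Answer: -1562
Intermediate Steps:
t(Y, E) = 5 - E - 2*Y (t(Y, E) = 5 - ((Y + E) + Y) = 5 - ((E + Y) + Y) = 5 - (E + 2*Y) = 5 + (-E - 2*Y) = 5 - E - 2*Y)
o = 3 (o = 14 - 11 = 3)
C = -32 (C = (-53 + 3) + (5 - 1*(-1) - 2*(-6)) = -50 + (5 + 1 + 12) = -50 + 18 = -32)
(C + d(4, w(-1)))*71 = (-32 + 10)*71 = -22*71 = -1562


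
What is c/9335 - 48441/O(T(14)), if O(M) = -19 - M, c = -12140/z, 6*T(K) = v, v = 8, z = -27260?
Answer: 1849032486442/776139905 ≈ 2382.3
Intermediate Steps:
T(K) = 4/3 (T(K) = (1/6)*8 = 4/3)
c = 607/1363 (c = -12140/(-27260) = -12140*(-1/27260) = 607/1363 ≈ 0.44534)
c/9335 - 48441/O(T(14)) = (607/1363)/9335 - 48441/(-19 - 1*4/3) = (607/1363)*(1/9335) - 48441/(-19 - 4/3) = 607/12723605 - 48441/(-61/3) = 607/12723605 - 48441*(-3/61) = 607/12723605 + 145323/61 = 1849032486442/776139905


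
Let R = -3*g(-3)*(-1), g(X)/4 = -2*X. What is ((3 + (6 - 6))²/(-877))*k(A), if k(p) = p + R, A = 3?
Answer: -675/877 ≈ -0.76967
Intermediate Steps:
g(X) = -8*X (g(X) = 4*(-2*X) = -8*X)
R = 72 (R = -(-24)*(-3)*(-1) = -3*24*(-1) = -72*(-1) = 72)
k(p) = 72 + p (k(p) = p + 72 = 72 + p)
((3 + (6 - 6))²/(-877))*k(A) = ((3 + (6 - 6))²/(-877))*(72 + 3) = ((3 + 0)²*(-1/877))*75 = (3²*(-1/877))*75 = (9*(-1/877))*75 = -9/877*75 = -675/877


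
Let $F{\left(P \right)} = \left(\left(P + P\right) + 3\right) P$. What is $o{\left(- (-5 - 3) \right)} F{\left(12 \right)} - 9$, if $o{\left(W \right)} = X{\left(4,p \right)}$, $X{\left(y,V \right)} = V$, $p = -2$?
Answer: $-657$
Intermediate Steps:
$o{\left(W \right)} = -2$
$F{\left(P \right)} = P \left(3 + 2 P\right)$ ($F{\left(P \right)} = \left(2 P + 3\right) P = \left(3 + 2 P\right) P = P \left(3 + 2 P\right)$)
$o{\left(- (-5 - 3) \right)} F{\left(12 \right)} - 9 = - 2 \cdot 12 \left(3 + 2 \cdot 12\right) - 9 = - 2 \cdot 12 \left(3 + 24\right) - 9 = - 2 \cdot 12 \cdot 27 - 9 = \left(-2\right) 324 - 9 = -648 - 9 = -657$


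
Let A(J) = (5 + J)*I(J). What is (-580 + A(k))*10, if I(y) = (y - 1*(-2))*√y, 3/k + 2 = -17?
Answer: -5800 + 32200*I*√57/6859 ≈ -5800.0 + 35.443*I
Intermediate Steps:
k = -3/19 (k = 3/(-2 - 17) = 3/(-19) = 3*(-1/19) = -3/19 ≈ -0.15789)
I(y) = √y*(2 + y) (I(y) = (y + 2)*√y = (2 + y)*√y = √y*(2 + y))
A(J) = √J*(2 + J)*(5 + J) (A(J) = (5 + J)*(√J*(2 + J)) = √J*(2 + J)*(5 + J))
(-580 + A(k))*10 = (-580 + √(-3/19)*(2 - 3/19)*(5 - 3/19))*10 = (-580 + (I*√57/19)*(35/19)*(92/19))*10 = (-580 + 3220*I*√57/6859)*10 = -5800 + 32200*I*√57/6859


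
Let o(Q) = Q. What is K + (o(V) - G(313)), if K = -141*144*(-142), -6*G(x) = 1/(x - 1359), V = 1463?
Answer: 18103944155/6276 ≈ 2.8846e+6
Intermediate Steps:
G(x) = -1/(6*(-1359 + x)) (G(x) = -1/(6*(x - 1359)) = -1/(6*(-1359 + x)))
K = 2883168 (K = -20304*(-142) = 2883168)
K + (o(V) - G(313)) = 2883168 + (1463 - (-1)/(-8154 + 6*313)) = 2883168 + (1463 - (-1)/(-8154 + 1878)) = 2883168 + (1463 - (-1)/(-6276)) = 2883168 + (1463 - (-1)*(-1)/6276) = 2883168 + (1463 - 1*1/6276) = 2883168 + (1463 - 1/6276) = 2883168 + 9181787/6276 = 18103944155/6276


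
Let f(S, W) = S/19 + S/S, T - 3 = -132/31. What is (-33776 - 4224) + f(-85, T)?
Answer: -722066/19 ≈ -38004.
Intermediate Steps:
T = -39/31 (T = 3 - 132/31 = -39/31 ≈ -1.2581)
f(S, W) = 1 + S/19 (f(S, W) = S*(1/19) + 1 = S/19 + 1 = 1 + S/19)
(-33776 - 4224) + f(-85, T) = (-33776 - 4224) + (1 + (1/19)*(-85)) = -38000 + (1 - 85/19) = -38000 - 66/19 = -722066/19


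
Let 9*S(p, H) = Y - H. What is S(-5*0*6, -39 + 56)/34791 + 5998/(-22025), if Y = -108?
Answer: -1880840887/6896445975 ≈ -0.27273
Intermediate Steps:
S(p, H) = -12 - H/9 (S(p, H) = (-108 - H)/9 = -12 - H/9)
S(-5*0*6, -39 + 56)/34791 + 5998/(-22025) = (-12 - (-39 + 56)/9)/34791 + 5998/(-22025) = (-12 - ⅑*17)*(1/34791) + 5998*(-1/22025) = (-12 - 17/9)*(1/34791) - 5998/22025 = -125/9*1/34791 - 5998/22025 = -125/313119 - 5998/22025 = -1880840887/6896445975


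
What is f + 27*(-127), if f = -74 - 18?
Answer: -3521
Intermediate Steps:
f = -92
f + 27*(-127) = -92 + 27*(-127) = -92 - 3429 = -3521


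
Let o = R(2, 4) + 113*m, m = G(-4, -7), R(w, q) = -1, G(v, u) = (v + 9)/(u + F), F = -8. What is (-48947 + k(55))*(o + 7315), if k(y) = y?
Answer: -1067263468/3 ≈ -3.5575e+8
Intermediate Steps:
G(v, u) = (9 + v)/(-8 + u) (G(v, u) = (v + 9)/(u - 8) = (9 + v)/(-8 + u))
m = -⅓ (m = (9 - 4)/(-8 - 7) = 5/(-15) = -1/15*5 = -⅓ ≈ -0.33333)
o = -116/3 (o = -1 + 113*(-⅓) = -1 - 113/3 = -116/3 ≈ -38.667)
(-48947 + k(55))*(o + 7315) = (-48947 + 55)*(-116/3 + 7315) = -48892*21829/3 = -1067263468/3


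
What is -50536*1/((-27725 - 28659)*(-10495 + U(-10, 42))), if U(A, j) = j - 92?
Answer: -6317/74321160 ≈ -8.4996e-5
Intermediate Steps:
U(A, j) = -92 + j
-50536*1/((-27725 - 28659)*(-10495 + U(-10, 42))) = -50536*1/((-27725 - 28659)*(-10495 + (-92 + 42))) = -50536*(-1/(56384*(-10495 - 50))) = -50536/((-10545*(-56384))) = -50536/594569280 = -50536*1/594569280 = -6317/74321160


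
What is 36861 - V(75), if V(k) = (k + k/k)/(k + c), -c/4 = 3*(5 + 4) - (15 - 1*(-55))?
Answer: 479189/13 ≈ 36861.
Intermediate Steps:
c = 172 (c = -4*(3*(5 + 4) - (15 - 1*(-55))) = -4*(3*9 - (15 + 55)) = -4*(27 - 1*70) = -4*(27 - 70) = -4*(-43) = 172)
V(k) = (1 + k)/(172 + k) (V(k) = (k + k/k)/(k + 172) = (k + 1)/(172 + k) = (1 + k)/(172 + k))
36861 - V(75) = 36861 - (1 + 75)/(172 + 75) = 36861 - 76/247 = 36861 - 1*4/13 = 36861 - 4/13 = 479189/13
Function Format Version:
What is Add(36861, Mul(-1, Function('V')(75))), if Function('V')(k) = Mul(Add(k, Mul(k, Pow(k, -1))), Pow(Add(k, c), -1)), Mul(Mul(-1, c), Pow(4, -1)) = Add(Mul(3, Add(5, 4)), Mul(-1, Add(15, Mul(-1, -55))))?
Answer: Rational(479189, 13) ≈ 36861.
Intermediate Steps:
c = 172 (c = Mul(-4, Add(Mul(3, Add(5, 4)), Mul(-1, Add(15, Mul(-1, -55))))) = Mul(-4, Add(Mul(3, 9), Mul(-1, Add(15, 55)))) = Mul(-4, Add(27, Mul(-1, 70))) = Mul(-4, Add(27, -70)) = Mul(-4, -43) = 172)
Function('V')(k) = Mul(Pow(Add(172, k), -1), Add(1, k)) (Function('V')(k) = Mul(Add(k, Mul(k, Pow(k, -1))), Pow(Add(k, 172), -1)) = Mul(Add(k, 1), Pow(Add(172, k), -1)) = Mul(Add(1, k), Pow(Add(172, k), -1)) = Mul(Pow(Add(172, k), -1), Add(1, k)))
Add(36861, Mul(-1, Function('V')(75))) = Add(36861, Mul(-1, Mul(Pow(Add(172, 75), -1), Add(1, 75)))) = Add(36861, Mul(-1, Mul(Pow(247, -1), 76))) = Add(36861, Mul(-1, Mul(Rational(1, 247), 76))) = Add(36861, Mul(-1, Rational(4, 13))) = Add(36861, Rational(-4, 13)) = Rational(479189, 13)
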